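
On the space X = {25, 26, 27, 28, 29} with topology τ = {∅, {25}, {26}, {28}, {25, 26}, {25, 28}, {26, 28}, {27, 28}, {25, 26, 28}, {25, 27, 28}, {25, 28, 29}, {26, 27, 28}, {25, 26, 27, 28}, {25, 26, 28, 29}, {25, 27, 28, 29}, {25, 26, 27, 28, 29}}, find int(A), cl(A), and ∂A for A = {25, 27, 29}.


int(A) = {25}, cl(A) = {25, 27, 29}, ∂A = {27, 29}.

Closed sets in (X, τ) are complements of opens:
  closed(X, τ) = {∅, {26}, {27}, {29}, {25, 29}, {26, 27}, {26, 29}, {27, 29}, {25, 26, 29}, {25, 27, 29}, {26, 27, 29}, {27, 28, 29}, {25, 26, 27, 29}, {25, 27, 28, 29}, {26, 27, 28, 29}, {25, 26, 27, 28, 29}}.
int(A) = ⋃ {U ∈ τ : U ⊆ A}. Opens contained in A: ∅, {25}.
Taking the union of these: int(A) = {25}.
cl(A) = ⋂ {C closed : A ⊆ C}. Closed sets containing A: {25, 27, 29}, {25, 26, 27, 29}, {25, 27, 28, 29}, {25, 26, 27, 28, 29}.
Intersecting these: cl(A) = {25, 27, 29}.
∂A = cl(A) ∖ int(A) = {25, 27, 29} ∖ {25} = {27, 29}.


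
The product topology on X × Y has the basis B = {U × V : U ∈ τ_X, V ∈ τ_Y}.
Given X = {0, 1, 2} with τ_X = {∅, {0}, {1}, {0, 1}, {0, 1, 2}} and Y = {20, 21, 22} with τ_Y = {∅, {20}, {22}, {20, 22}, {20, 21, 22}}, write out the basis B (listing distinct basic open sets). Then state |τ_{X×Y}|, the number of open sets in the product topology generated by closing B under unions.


Basis B = {∅ × ∅, {0} × {20}, {0} × {22}, {1} × {20}, {1} × {22}, {0} × {20, 22}, {0, 1} × {20}, {0, 1} × {22}, {1} × {20, 22}, {0} × {20, 21, 22}, {0, 1, 2} × {20}, {0, 1, 2} × {22}, {1} × {20, 21, 22}, {0, 1} × {20, 22}, {0, 1} × {20, 21, 22}, {0, 1, 2} × {20, 22}, {0, 1, 2} × {20, 21, 22}}; |τ_{X×Y}| = 48.

Enumerate products U × V with U ∈ τ_X, V ∈ τ_Y (deduplicated):
  ∅ × ∅ = {} (∅)
  {0} × {20} = {(0,20)}
  {0} × {22} = {(0,22)}
  {1} × {20} = {(1,20)}
  {1} × {22} = {(1,22)}
  {0} × {20, 22} = {(0,20), (0,22)}
  {0, 1} × {20} = {(0,20), (1,20)}
  {0, 1} × {22} = {(0,22), (1,22)}
  {1} × {20, 22} = {(1,20), (1,22)}
  {0} × {20, 21, 22} = {(0,20), (0,21), (0,22)}
  {0, 1, 2} × {20} = {(0,20), (1,20), (2,20)}
  {0, 1, 2} × {22} = {(0,22), (1,22), (2,22)}
  {1} × {20, 21, 22} = {(1,20), (1,21), (1,22)}
  {0, 1} × {20, 22} = {(0,20), (0,22), (1,20), (1,22)}
  {0, 1} × {20, 21, 22} = {(0,20), (0,21), (0,22), (1,20), (1,21), (1,22)}
  {0, 1, 2} × {20, 22} = {(0,20), (0,22), (1,20), (1,22), (2,20), (2,22)}
  {0, 1, 2} × {20, 21, 22} = {(0,20), (0,21), (0,22), (1,20), (1,21), (1,22), (2,20), (2,21), (2,22)}
These 17 distinct sets form the basis B.
Close under arbitrary unions to get τ_{X×Y}; counting gives |τ_{X×Y}| = 48.


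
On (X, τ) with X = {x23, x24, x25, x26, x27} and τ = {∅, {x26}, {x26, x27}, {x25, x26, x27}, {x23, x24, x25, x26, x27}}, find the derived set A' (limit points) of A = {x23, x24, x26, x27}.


A' = {x23, x24, x25, x27}

For each x ∈ X, list the open sets U ∈ τ with x ∈ U, then check whether U ∩ (A ∖ {x}) ≠ ∅ for every such U.
  x = x23: opens ∋ x are {x23, x24, x25, x26, x27}; each meets A ∖ {x23}, so x IS a limit point.
  x = x24: opens ∋ x are {x23, x24, x25, x26, x27}; each meets A ∖ {x24}, so x IS a limit point.
  x = x25: opens ∋ x are {x25, x26, x27}, {x23, x24, x25, x26, x27}; each meets A ∖ {x25}, so x IS a limit point.
  x = x26: open {x26} ∋ x has {x26} ∩ (A ∖ {x26}) = ∅, so x is NOT a limit point.
  x = x27: opens ∋ x are {x26, x27}, {x25, x26, x27}, {x23, x24, x25, x26, x27}; each meets A ∖ {x27}, so x IS a limit point.
Collecting: A' = {x23, x24, x25, x27}.


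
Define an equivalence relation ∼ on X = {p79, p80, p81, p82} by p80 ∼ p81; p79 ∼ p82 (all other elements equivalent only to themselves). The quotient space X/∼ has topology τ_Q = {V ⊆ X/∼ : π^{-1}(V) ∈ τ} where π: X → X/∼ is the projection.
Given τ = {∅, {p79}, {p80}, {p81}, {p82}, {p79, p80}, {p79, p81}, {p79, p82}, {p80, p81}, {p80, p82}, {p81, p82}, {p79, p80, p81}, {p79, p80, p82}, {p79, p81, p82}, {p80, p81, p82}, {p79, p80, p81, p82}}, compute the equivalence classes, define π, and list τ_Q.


X/∼ = {[p79=p82], [p80=p81]}; |τ_Q| = 4.

Equivalence classes: [p79=p82], [p80=p81].
Quotient map π: X → X/∼ sends p79 ↦ [p79=p82], p80 ↦ [p80=p81], p81 ↦ [p80=p81], p82 ↦ [p79=p82].
For each subset V ⊆ X/∼, compute π^{-1}(V) ⊆ X and check whether π^{-1}(V) ∈ τ. V is open in τ_Q iff π^{-1}(V) ∈ τ.
  V = {}: π^{-1}(V) = ∅ ∈ τ ✓.
  V = {[p79=p82]}: π^{-1}(V) = {p79, p82} ∈ τ ✓.
  V = {[p80=p81]}: π^{-1}(V) = {p80, p81} ∈ τ ✓.
  V = {[p79=p82], [p80=p81]}: π^{-1}(V) = {p79, p80, p81, p82} ∈ τ ✓.
Open sets in the quotient: τ_Q = {{}, {[p79=p82]}, {[p80=p81]}, {[p79=p82], [p80=p81]}} (4 elements).


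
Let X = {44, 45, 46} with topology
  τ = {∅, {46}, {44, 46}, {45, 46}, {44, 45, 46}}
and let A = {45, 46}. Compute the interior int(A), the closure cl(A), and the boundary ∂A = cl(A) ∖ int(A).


int(A) = {45, 46}, cl(A) = {44, 45, 46}, ∂A = {44}.

Closed sets in (X, τ) are complements of opens:
  closed(X, τ) = {∅, {44}, {45}, {44, 45}, {44, 45, 46}}.
int(A) = ⋃ {U ∈ τ : U ⊆ A}. Opens contained in A: ∅, {46}, {45, 46}.
Taking the union of these: int(A) = {45, 46}.
cl(A) = ⋂ {C closed : A ⊆ C}. Closed sets containing A: {44, 45, 46}.
Intersecting these: cl(A) = {44, 45, 46}.
∂A = cl(A) ∖ int(A) = {44, 45, 46} ∖ {45, 46} = {44}.


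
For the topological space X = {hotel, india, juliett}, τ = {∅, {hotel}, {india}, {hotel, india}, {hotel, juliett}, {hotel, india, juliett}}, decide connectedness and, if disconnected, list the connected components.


(X, τ) is disconnected; components = [{india}, {hotel, juliett}].

Find clopen sets (U ∈ τ with X ∖ U ∈ τ):
  U = ∅, X ∖ U = {hotel, india, juliett} — both open, so U is clopen.
  U = {india}, X ∖ U = {hotel, juliett} — both open, so U is clopen.
  U = {hotel, juliett}, X ∖ U = {india} — both open, so U is clopen.
  U = {hotel, india, juliett}, X ∖ U = ∅ — both open, so U is clopen.
Nontrivial clopen(s) exist: e.g. {hotel, juliett}. So (X, τ) is disconnected.
Compute connected components by grouping points that agree on all clopens:
  component: {india}
  component: {hotel, juliett}


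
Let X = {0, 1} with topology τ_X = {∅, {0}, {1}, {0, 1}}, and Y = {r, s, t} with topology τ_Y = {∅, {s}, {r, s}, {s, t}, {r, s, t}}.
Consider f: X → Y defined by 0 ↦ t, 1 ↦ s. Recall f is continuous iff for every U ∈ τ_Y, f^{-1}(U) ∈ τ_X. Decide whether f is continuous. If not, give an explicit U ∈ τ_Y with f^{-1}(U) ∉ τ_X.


f IS continuous.

Compute f^{-1}(U) for each U ∈ τ_Y:
  U = ∅: f^{-1}(U) = ∅ ∈ τ_X ✓.
  U = {s}: f^{-1}(U) = {1} ∈ τ_X ✓.
  U = {r, s}: f^{-1}(U) = {1} ∈ τ_X ✓.
  U = {s, t}: f^{-1}(U) = {0, 1} ∈ τ_X ✓.
  U = {r, s, t}: f^{-1}(U) = {0, 1} ∈ τ_X ✓.
Every preimage lies in τ_X, so f IS continuous.


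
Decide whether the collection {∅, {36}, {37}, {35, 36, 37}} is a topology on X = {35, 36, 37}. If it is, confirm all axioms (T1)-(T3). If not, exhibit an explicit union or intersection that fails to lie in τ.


τ is NOT a topology on X.

Axiom (T1): ∅ ∈ τ? Yes; X ∈ τ? Yes.
Axiom (T2/T3): check pairwise unions and intersections of members of τ.
Counterexample for (T2): {36} ∪ {37} = {36, 37} ∉ τ. Therefore τ is NOT a topology.


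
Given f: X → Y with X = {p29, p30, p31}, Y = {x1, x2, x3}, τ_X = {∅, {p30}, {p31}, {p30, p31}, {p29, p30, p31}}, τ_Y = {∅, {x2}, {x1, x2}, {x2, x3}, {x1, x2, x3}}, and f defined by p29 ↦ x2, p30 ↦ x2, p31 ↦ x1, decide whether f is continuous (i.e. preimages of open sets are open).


f is NOT continuous.

Compute f^{-1}(U) for each U ∈ τ_Y:
  U = ∅: f^{-1}(U) = ∅ ∈ τ_X ✓.
  U = {x2}: f^{-1}(U) = {p29, p30} ∉ τ_X ✗.
  U = {x1, x2}: f^{-1}(U) = {p29, p30, p31} ∈ τ_X ✓.
  U = {x2, x3}: f^{-1}(U) = {p29, p30} ∉ τ_X ✗.
  U = {x1, x2, x3}: f^{-1}(U) = {p29, p30, p31} ∈ τ_X ✓.
Found U = {x2} with f^{-1}(U) = {p29, p30} not in τ_X. Therefore f is NOT continuous.


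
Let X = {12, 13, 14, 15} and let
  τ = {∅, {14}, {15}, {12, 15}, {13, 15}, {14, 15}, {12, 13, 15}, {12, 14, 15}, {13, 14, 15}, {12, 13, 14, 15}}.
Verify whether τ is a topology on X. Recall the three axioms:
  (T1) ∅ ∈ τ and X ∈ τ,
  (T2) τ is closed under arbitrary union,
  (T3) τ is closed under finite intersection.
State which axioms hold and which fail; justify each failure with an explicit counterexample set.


τ IS a topology on X.

Axiom (T1): ∅ ∈ τ? Yes; X ∈ τ? Yes.
Axiom (T2/T3): check pairwise unions and intersections of members of τ.
All pairwise intersections and unions checked — each lies in τ. Therefore τ satisfies (T1), (T2), (T3): it IS a topology on X.


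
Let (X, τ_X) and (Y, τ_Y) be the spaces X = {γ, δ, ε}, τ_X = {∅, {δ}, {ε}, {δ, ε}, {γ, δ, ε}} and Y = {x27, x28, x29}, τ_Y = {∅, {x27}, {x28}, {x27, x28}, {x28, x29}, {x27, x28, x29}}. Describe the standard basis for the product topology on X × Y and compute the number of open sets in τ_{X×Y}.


Basis B = {∅ × ∅, {δ} × {x27}, {δ} × {x28}, {ε} × {x27}, {ε} × {x28}, {δ} × {x27, x28}, {δ, ε} × {x27}, {δ} × {x28, x29}, {δ, ε} × {x28}, {ε} × {x27, x28}, {ε} × {x28, x29}, {γ, δ, ε} × {x27}, {γ, δ, ε} × {x28}, {δ} × {x27, x28, x29}, {ε} × {x27, x28, x29}, {δ, ε} × {x27, x28}, {δ, ε} × {x28, x29}, {γ, δ, ε} × {x27, x28}, {γ, δ, ε} × {x28, x29}, {δ, ε} × {x27, x28, x29}, {γ, δ, ε} × {x27, x28, x29}}; |τ_{X×Y}| = 70.

Enumerate products U × V with U ∈ τ_X, V ∈ τ_Y (deduplicated):
  ∅ × ∅ = {} (∅)
  {δ} × {x27} = {(δ,x27)}
  {δ} × {x28} = {(δ,x28)}
  {ε} × {x27} = {(ε,x27)}
  {ε} × {x28} = {(ε,x28)}
  {δ} × {x27, x28} = {(δ,x27), (δ,x28)}
  {δ, ε} × {x27} = {(δ,x27), (ε,x27)}
  {δ} × {x28, x29} = {(δ,x28), (δ,x29)}
  {δ, ε} × {x28} = {(δ,x28), (ε,x28)}
  {ε} × {x27, x28} = {(ε,x27), (ε,x28)}
  {ε} × {x28, x29} = {(ε,x28), (ε,x29)}
  {γ, δ, ε} × {x27} = {(γ,x27), (δ,x27), (ε,x27)}
  {γ, δ, ε} × {x28} = {(γ,x28), (δ,x28), (ε,x28)}
  {δ} × {x27, x28, x29} = {(δ,x27), (δ,x28), (δ,x29)}
  {ε} × {x27, x28, x29} = {(ε,x27), (ε,x28), (ε,x29)}
  {δ, ε} × {x27, x28} = {(δ,x27), (δ,x28), (ε,x27), (ε,x28)}
  {δ, ε} × {x28, x29} = {(δ,x28), (δ,x29), (ε,x28), (ε,x29)}
  {γ, δ, ε} × {x27, x28} = {(γ,x27), (γ,x28), (δ,x27), (δ,x28), (ε,x27), (ε,x28)}
  {γ, δ, ε} × {x28, x29} = {(γ,x28), (γ,x29), (δ,x28), (δ,x29), (ε,x28), (ε,x29)}
  {δ, ε} × {x27, x28, x29} = {(δ,x27), (δ,x28), (δ,x29), (ε,x27), (ε,x28), (ε,x29)}
  {γ, δ, ε} × {x27, x28, x29} = {(γ,x27), (γ,x28), (γ,x29), (δ,x27), (δ,x28), (δ,x29), (ε,x27), (ε,x28), (ε,x29)}
These 21 distinct sets form the basis B.
Close under arbitrary unions to get τ_{X×Y}; counting gives |τ_{X×Y}| = 70.


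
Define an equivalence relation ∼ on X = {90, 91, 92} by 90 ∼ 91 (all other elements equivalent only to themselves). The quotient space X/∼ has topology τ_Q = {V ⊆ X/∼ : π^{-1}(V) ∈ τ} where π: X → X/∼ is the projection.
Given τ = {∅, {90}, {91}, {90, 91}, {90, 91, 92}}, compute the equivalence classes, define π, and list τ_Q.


X/∼ = {[90=91], [92]}; |τ_Q| = 3.

Equivalence classes: [90=91], [92].
Quotient map π: X → X/∼ sends 90 ↦ [90=91], 91 ↦ [90=91], 92 ↦ [92].
For each subset V ⊆ X/∼, compute π^{-1}(V) ⊆ X and check whether π^{-1}(V) ∈ τ. V is open in τ_Q iff π^{-1}(V) ∈ τ.
  V = {}: π^{-1}(V) = ∅ ∈ τ ✓.
  V = {[90=91]}: π^{-1}(V) = {90, 91} ∈ τ ✓.
  V = {[92]}: π^{-1}(V) = {92} ∉ τ ✗.
  V = {[90=91], [92]}: π^{-1}(V) = {90, 91, 92} ∈ τ ✓.
Open sets in the quotient: τ_Q = {{}, {[90=91]}, {[90=91], [92]}} (3 elements).


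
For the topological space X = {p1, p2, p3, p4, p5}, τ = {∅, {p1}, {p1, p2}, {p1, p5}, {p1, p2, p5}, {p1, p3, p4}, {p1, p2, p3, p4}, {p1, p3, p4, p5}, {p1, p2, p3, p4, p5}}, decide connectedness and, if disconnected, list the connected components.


(X, τ) is connected.

Find clopen sets (U ∈ τ with X ∖ U ∈ τ):
  U = ∅, X ∖ U = {p1, p2, p3, p4, p5} — both open, so U is clopen.
  U = {p1, p2, p3, p4, p5}, X ∖ U = ∅ — both open, so U is clopen.
Only trivial clopens (∅ and X) exist, so (X, τ) is connected.
Compute connected components by grouping points that agree on all clopens:
  component: {p1, p2, p3, p4, p5}


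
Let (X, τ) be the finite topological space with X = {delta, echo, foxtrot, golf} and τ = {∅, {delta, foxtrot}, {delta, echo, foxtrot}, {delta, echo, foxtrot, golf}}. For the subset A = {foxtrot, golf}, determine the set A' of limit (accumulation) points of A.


A' = {delta, echo, golf}

For each x ∈ X, list the open sets U ∈ τ with x ∈ U, then check whether U ∩ (A ∖ {x}) ≠ ∅ for every such U.
  x = delta: opens ∋ x are {delta, foxtrot}, {delta, echo, foxtrot}, {delta, echo, foxtrot, golf}; each meets A ∖ {delta}, so x IS a limit point.
  x = echo: opens ∋ x are {delta, echo, foxtrot}, {delta, echo, foxtrot, golf}; each meets A ∖ {echo}, so x IS a limit point.
  x = foxtrot: open {delta, foxtrot} ∋ x has {delta, foxtrot} ∩ (A ∖ {foxtrot}) = ∅, so x is NOT a limit point.
  x = golf: opens ∋ x are {delta, echo, foxtrot, golf}; each meets A ∖ {golf}, so x IS a limit point.
Collecting: A' = {delta, echo, golf}.


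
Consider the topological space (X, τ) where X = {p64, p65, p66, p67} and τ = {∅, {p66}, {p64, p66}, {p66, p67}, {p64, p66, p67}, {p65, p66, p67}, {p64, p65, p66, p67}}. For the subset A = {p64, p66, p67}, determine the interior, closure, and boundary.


int(A) = {p64, p66, p67}, cl(A) = {p64, p65, p66, p67}, ∂A = {p65}.

Closed sets in (X, τ) are complements of opens:
  closed(X, τ) = {∅, {p64}, {p65}, {p64, p65}, {p65, p67}, {p64, p65, p67}, {p64, p65, p66, p67}}.
int(A) = ⋃ {U ∈ τ : U ⊆ A}. Opens contained in A: ∅, {p66}, {p64, p66}, {p66, p67}, {p64, p66, p67}.
Taking the union of these: int(A) = {p64, p66, p67}.
cl(A) = ⋂ {C closed : A ⊆ C}. Closed sets containing A: {p64, p65, p66, p67}.
Intersecting these: cl(A) = {p64, p65, p66, p67}.
∂A = cl(A) ∖ int(A) = {p64, p65, p66, p67} ∖ {p64, p66, p67} = {p65}.


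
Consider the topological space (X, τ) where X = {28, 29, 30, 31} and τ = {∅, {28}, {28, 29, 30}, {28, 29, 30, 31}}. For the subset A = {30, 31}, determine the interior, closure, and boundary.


int(A) = ∅, cl(A) = {29, 30, 31}, ∂A = {29, 30, 31}.

Closed sets in (X, τ) are complements of opens:
  closed(X, τ) = {∅, {31}, {29, 30, 31}, {28, 29, 30, 31}}.
int(A) = ⋃ {U ∈ τ : U ⊆ A}. Opens contained in A: ∅.
Taking the union of these: int(A) = ∅.
cl(A) = ⋂ {C closed : A ⊆ C}. Closed sets containing A: {29, 30, 31}, {28, 29, 30, 31}.
Intersecting these: cl(A) = {29, 30, 31}.
∂A = cl(A) ∖ int(A) = {29, 30, 31} ∖ ∅ = {29, 30, 31}.


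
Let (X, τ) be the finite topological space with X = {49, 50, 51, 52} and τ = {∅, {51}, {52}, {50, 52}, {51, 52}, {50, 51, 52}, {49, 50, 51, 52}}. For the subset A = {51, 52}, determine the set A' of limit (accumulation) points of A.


A' = {49, 50}

For each x ∈ X, list the open sets U ∈ τ with x ∈ U, then check whether U ∩ (A ∖ {x}) ≠ ∅ for every such U.
  x = 49: opens ∋ x are {49, 50, 51, 52}; each meets A ∖ {49}, so x IS a limit point.
  x = 50: opens ∋ x are {50, 52}, {50, 51, 52}, {49, 50, 51, 52}; each meets A ∖ {50}, so x IS a limit point.
  x = 51: open {51} ∋ x has {51} ∩ (A ∖ {51}) = ∅, so x is NOT a limit point.
  x = 52: open {52} ∋ x has {52} ∩ (A ∖ {52}) = ∅, so x is NOT a limit point.
Collecting: A' = {49, 50}.


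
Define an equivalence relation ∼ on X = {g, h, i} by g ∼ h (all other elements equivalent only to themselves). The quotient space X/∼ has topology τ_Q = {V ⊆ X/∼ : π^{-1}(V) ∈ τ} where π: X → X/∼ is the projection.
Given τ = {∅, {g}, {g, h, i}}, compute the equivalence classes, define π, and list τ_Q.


X/∼ = {[g=h], [i]}; |τ_Q| = 2.

Equivalence classes: [g=h], [i].
Quotient map π: X → X/∼ sends g ↦ [g=h], h ↦ [g=h], i ↦ [i].
For each subset V ⊆ X/∼, compute π^{-1}(V) ⊆ X and check whether π^{-1}(V) ∈ τ. V is open in τ_Q iff π^{-1}(V) ∈ τ.
  V = {}: π^{-1}(V) = ∅ ∈ τ ✓.
  V = {[g=h]}: π^{-1}(V) = {g, h} ∉ τ ✗.
  V = {[i]}: π^{-1}(V) = {i} ∉ τ ✗.
  V = {[g=h], [i]}: π^{-1}(V) = {g, h, i} ∈ τ ✓.
Open sets in the quotient: τ_Q = {{}, {[g=h], [i]}} (2 elements).


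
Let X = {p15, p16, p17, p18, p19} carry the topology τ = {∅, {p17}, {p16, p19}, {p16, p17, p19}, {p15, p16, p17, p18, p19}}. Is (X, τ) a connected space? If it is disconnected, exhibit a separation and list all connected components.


(X, τ) is connected.

Find clopen sets (U ∈ τ with X ∖ U ∈ τ):
  U = ∅, X ∖ U = {p15, p16, p17, p18, p19} — both open, so U is clopen.
  U = {p15, p16, p17, p18, p19}, X ∖ U = ∅ — both open, so U is clopen.
Only trivial clopens (∅ and X) exist, so (X, τ) is connected.
Compute connected components by grouping points that agree on all clopens:
  component: {p15, p16, p17, p18, p19}


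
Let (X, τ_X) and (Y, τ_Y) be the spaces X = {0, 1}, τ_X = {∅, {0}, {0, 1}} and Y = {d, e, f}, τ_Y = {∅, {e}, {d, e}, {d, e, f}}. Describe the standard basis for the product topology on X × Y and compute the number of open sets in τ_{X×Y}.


Basis B = {∅ × ∅, {0} × {e}, {0} × {d, e}, {0, 1} × {e}, {0} × {d, e, f}, {0, 1} × {d, e}, {0, 1} × {d, e, f}}; |τ_{X×Y}| = 10.

Enumerate products U × V with U ∈ τ_X, V ∈ τ_Y (deduplicated):
  ∅ × ∅ = {} (∅)
  {0} × {e} = {(0,e)}
  {0} × {d, e} = {(0,d), (0,e)}
  {0, 1} × {e} = {(0,e), (1,e)}
  {0} × {d, e, f} = {(0,d), (0,e), (0,f)}
  {0, 1} × {d, e} = {(0,d), (0,e), (1,d), (1,e)}
  {0, 1} × {d, e, f} = {(0,d), (0,e), (0,f), (1,d), (1,e), (1,f)}
These 7 distinct sets form the basis B.
Close under arbitrary unions to get τ_{X×Y}; counting gives |τ_{X×Y}| = 10.


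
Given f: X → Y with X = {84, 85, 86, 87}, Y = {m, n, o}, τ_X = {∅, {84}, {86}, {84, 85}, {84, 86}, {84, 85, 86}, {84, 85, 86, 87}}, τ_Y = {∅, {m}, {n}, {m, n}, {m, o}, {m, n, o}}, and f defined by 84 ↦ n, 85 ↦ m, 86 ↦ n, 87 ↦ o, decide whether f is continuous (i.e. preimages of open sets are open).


f is NOT continuous.

Compute f^{-1}(U) for each U ∈ τ_Y:
  U = ∅: f^{-1}(U) = ∅ ∈ τ_X ✓.
  U = {m}: f^{-1}(U) = {85} ∉ τ_X ✗.
  U = {n}: f^{-1}(U) = {84, 86} ∈ τ_X ✓.
  U = {m, n}: f^{-1}(U) = {84, 85, 86} ∈ τ_X ✓.
  U = {m, o}: f^{-1}(U) = {85, 87} ∉ τ_X ✗.
  U = {m, n, o}: f^{-1}(U) = {84, 85, 86, 87} ∈ τ_X ✓.
Found U = {m} with f^{-1}(U) = {85} not in τ_X. Therefore f is NOT continuous.


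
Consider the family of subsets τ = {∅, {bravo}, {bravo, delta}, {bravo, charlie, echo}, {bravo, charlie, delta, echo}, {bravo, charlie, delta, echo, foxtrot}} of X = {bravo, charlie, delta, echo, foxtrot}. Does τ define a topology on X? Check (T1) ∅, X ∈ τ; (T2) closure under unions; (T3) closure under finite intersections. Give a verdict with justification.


τ IS a topology on X.

Axiom (T1): ∅ ∈ τ? Yes; X ∈ τ? Yes.
Axiom (T2/T3): check pairwise unions and intersections of members of τ.
All pairwise intersections and unions checked — each lies in τ. Therefore τ satisfies (T1), (T2), (T3): it IS a topology on X.


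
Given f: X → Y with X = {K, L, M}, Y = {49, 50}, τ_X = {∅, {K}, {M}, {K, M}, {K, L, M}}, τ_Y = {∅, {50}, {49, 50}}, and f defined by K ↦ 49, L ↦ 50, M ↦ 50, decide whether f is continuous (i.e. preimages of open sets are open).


f is NOT continuous.

Compute f^{-1}(U) for each U ∈ τ_Y:
  U = ∅: f^{-1}(U) = ∅ ∈ τ_X ✓.
  U = {50}: f^{-1}(U) = {L, M} ∉ τ_X ✗.
  U = {49, 50}: f^{-1}(U) = {K, L, M} ∈ τ_X ✓.
Found U = {50} with f^{-1}(U) = {L, M} not in τ_X. Therefore f is NOT continuous.


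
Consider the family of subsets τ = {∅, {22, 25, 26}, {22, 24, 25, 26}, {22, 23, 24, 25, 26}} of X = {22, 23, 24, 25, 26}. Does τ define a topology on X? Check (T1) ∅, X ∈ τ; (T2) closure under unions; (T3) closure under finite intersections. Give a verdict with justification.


τ IS a topology on X.

Axiom (T1): ∅ ∈ τ? Yes; X ∈ τ? Yes.
Axiom (T2/T3): check pairwise unions and intersections of members of τ.
All pairwise intersections and unions checked — each lies in τ. Therefore τ satisfies (T1), (T2), (T3): it IS a topology on X.


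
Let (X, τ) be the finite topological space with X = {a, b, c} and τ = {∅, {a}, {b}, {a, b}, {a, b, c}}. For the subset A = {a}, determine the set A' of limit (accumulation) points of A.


A' = {c}

For each x ∈ X, list the open sets U ∈ τ with x ∈ U, then check whether U ∩ (A ∖ {x}) ≠ ∅ for every such U.
  x = a: open {a} ∋ x has {a} ∩ (A ∖ {a}) = ∅, so x is NOT a limit point.
  x = b: open {b} ∋ x has {b} ∩ (A ∖ {b}) = ∅, so x is NOT a limit point.
  x = c: opens ∋ x are {a, b, c}; each meets A ∖ {c}, so x IS a limit point.
Collecting: A' = {c}.


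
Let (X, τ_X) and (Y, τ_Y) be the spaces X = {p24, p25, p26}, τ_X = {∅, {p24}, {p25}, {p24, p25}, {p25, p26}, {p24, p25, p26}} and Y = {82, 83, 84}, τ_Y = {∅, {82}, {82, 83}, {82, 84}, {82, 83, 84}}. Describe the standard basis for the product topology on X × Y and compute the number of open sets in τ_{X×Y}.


Basis B = {∅ × ∅, {p24} × {82}, {p25} × {82}, {p24} × {82, 83}, {p24} × {82, 84}, {p24, p25} × {82}, {p25} × {82, 83}, {p25} × {82, 84}, {p25, p26} × {82}, {p24} × {82, 83, 84}, {p24, p25, p26} × {82}, {p25} × {82, 83, 84}, {p24, p25} × {82, 83}, {p24, p25} × {82, 84}, {p25, p26} × {82, 83}, {p25, p26} × {82, 84}, {p24, p25} × {82, 83, 84}, {p24, p25, p26} × {82, 83}, {p24, p25, p26} × {82, 84}, {p25, p26} × {82, 83, 84}, {p24, p25, p26} × {82, 83, 84}}; |τ_{X×Y}| = 70.

Enumerate products U × V with U ∈ τ_X, V ∈ τ_Y (deduplicated):
  ∅ × ∅ = {} (∅)
  {p24} × {82} = {(p24,82)}
  {p25} × {82} = {(p25,82)}
  {p24} × {82, 83} = {(p24,82), (p24,83)}
  {p24} × {82, 84} = {(p24,82), (p24,84)}
  {p24, p25} × {82} = {(p24,82), (p25,82)}
  {p25} × {82, 83} = {(p25,82), (p25,83)}
  {p25} × {82, 84} = {(p25,82), (p25,84)}
  {p25, p26} × {82} = {(p25,82), (p26,82)}
  {p24} × {82, 83, 84} = {(p24,82), (p24,83), (p24,84)}
  {p24, p25, p26} × {82} = {(p24,82), (p25,82), (p26,82)}
  {p25} × {82, 83, 84} = {(p25,82), (p25,83), (p25,84)}
  {p24, p25} × {82, 83} = {(p24,82), (p24,83), (p25,82), (p25,83)}
  {p24, p25} × {82, 84} = {(p24,82), (p24,84), (p25,82), (p25,84)}
  {p25, p26} × {82, 83} = {(p25,82), (p25,83), (p26,82), (p26,83)}
  {p25, p26} × {82, 84} = {(p25,82), (p25,84), (p26,82), (p26,84)}
  {p24, p25} × {82, 83, 84} = {(p24,82), (p24,83), (p24,84), (p25,82), (p25,83), (p25,84)}
  {p24, p25, p26} × {82, 83} = {(p24,82), (p24,83), (p25,82), (p25,83), (p26,82), (p26,83)}
  {p24, p25, p26} × {82, 84} = {(p24,82), (p24,84), (p25,82), (p25,84), (p26,82), (p26,84)}
  {p25, p26} × {82, 83, 84} = {(p25,82), (p25,83), (p25,84), (p26,82), (p26,83), (p26,84)}
  {p24, p25, p26} × {82, 83, 84} = {(p24,82), (p24,83), (p24,84), (p25,82), (p25,83), (p25,84), (p26,82), (p26,83), (p26,84)}
These 21 distinct sets form the basis B.
Close under arbitrary unions to get τ_{X×Y}; counting gives |τ_{X×Y}| = 70.


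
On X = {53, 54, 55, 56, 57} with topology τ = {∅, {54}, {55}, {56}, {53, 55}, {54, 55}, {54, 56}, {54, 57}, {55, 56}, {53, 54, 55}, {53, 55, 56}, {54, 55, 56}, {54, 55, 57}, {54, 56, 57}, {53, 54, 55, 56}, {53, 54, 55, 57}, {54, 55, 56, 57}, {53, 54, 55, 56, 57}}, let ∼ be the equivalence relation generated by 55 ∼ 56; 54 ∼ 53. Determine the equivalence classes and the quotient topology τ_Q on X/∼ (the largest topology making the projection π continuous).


X/∼ = {[53=54], [55=56], [57]}; |τ_Q| = 4.

Equivalence classes: [53=54], [55=56], [57].
Quotient map π: X → X/∼ sends 53 ↦ [53=54], 54 ↦ [53=54], 55 ↦ [55=56], 56 ↦ [55=56], 57 ↦ [57].
For each subset V ⊆ X/∼, compute π^{-1}(V) ⊆ X and check whether π^{-1}(V) ∈ τ. V is open in τ_Q iff π^{-1}(V) ∈ τ.
  V = {}: π^{-1}(V) = ∅ ∈ τ ✓.
  V = {[53=54]}: π^{-1}(V) = {53, 54} ∉ τ ✗.
  V = {[55=56]}: π^{-1}(V) = {55, 56} ∈ τ ✓.
  V = {[53=54], [55=56]}: π^{-1}(V) = {53, 54, 55, 56} ∈ τ ✓.
  V = {[57]}: π^{-1}(V) = {57} ∉ τ ✗.
  V = {[53=54], [57]}: π^{-1}(V) = {53, 54, 57} ∉ τ ✗.
  V = {[55=56], [57]}: π^{-1}(V) = {55, 56, 57} ∉ τ ✗.
  V = {[53=54], [55=56], [57]}: π^{-1}(V) = {53, 54, 55, 56, 57} ∈ τ ✓.
Open sets in the quotient: τ_Q = {{}, {[55=56]}, {[53=54], [55=56]}, {[53=54], [55=56], [57]}} (4 elements).


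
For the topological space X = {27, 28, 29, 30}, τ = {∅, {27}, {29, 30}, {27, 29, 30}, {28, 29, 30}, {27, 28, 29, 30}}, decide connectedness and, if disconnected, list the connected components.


(X, τ) is disconnected; components = [{27}, {28, 29, 30}].

Find clopen sets (U ∈ τ with X ∖ U ∈ τ):
  U = ∅, X ∖ U = {27, 28, 29, 30} — both open, so U is clopen.
  U = {27}, X ∖ U = {28, 29, 30} — both open, so U is clopen.
  U = {28, 29, 30}, X ∖ U = {27} — both open, so U is clopen.
  U = {27, 28, 29, 30}, X ∖ U = ∅ — both open, so U is clopen.
Nontrivial clopen(s) exist: e.g. {27}. So (X, τ) is disconnected.
Compute connected components by grouping points that agree on all clopens:
  component: {27}
  component: {28, 29, 30}


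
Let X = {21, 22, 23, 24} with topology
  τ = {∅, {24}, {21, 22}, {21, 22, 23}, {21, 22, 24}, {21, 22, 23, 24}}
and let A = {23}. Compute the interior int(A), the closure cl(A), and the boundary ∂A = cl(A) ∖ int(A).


int(A) = ∅, cl(A) = {23}, ∂A = {23}.

Closed sets in (X, τ) are complements of opens:
  closed(X, τ) = {∅, {23}, {24}, {23, 24}, {21, 22, 23}, {21, 22, 23, 24}}.
int(A) = ⋃ {U ∈ τ : U ⊆ A}. Opens contained in A: ∅.
Taking the union of these: int(A) = ∅.
cl(A) = ⋂ {C closed : A ⊆ C}. Closed sets containing A: {23}, {23, 24}, {21, 22, 23}, {21, 22, 23, 24}.
Intersecting these: cl(A) = {23}.
∂A = cl(A) ∖ int(A) = {23} ∖ ∅ = {23}.


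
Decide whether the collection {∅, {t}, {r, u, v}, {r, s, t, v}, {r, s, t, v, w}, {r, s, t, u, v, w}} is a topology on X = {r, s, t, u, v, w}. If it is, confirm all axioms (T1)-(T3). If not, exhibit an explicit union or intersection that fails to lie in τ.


τ is NOT a topology on X.

Axiom (T1): ∅ ∈ τ? Yes; X ∈ τ? Yes.
Axiom (T2/T3): check pairwise unions and intersections of members of τ.
Counterexample for (T2): {t} ∪ {r, u, v} = {r, t, u, v} ∉ τ. Therefore τ is NOT a topology.


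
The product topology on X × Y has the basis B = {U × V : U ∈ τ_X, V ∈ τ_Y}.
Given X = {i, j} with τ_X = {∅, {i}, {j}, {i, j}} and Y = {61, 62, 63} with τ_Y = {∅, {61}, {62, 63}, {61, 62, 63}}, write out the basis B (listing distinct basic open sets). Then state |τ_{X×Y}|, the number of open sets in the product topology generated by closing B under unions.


Basis B = {∅ × ∅, {i} × {61}, {j} × {61}, {i, j} × {61}, {i} × {62, 63}, {j} × {62, 63}, {i} × {61, 62, 63}, {j} × {61, 62, 63}, {i, j} × {62, 63}, {i, j} × {61, 62, 63}}; |τ_{X×Y}| = 16.

Enumerate products U × V with U ∈ τ_X, V ∈ τ_Y (deduplicated):
  ∅ × ∅ = {} (∅)
  {i} × {61} = {(i,61)}
  {j} × {61} = {(j,61)}
  {i, j} × {61} = {(i,61), (j,61)}
  {i} × {62, 63} = {(i,62), (i,63)}
  {j} × {62, 63} = {(j,62), (j,63)}
  {i} × {61, 62, 63} = {(i,61), (i,62), (i,63)}
  {j} × {61, 62, 63} = {(j,61), (j,62), (j,63)}
  {i, j} × {62, 63} = {(i,62), (i,63), (j,62), (j,63)}
  {i, j} × {61, 62, 63} = {(i,61), (i,62), (i,63), (j,61), (j,62), (j,63)}
These 10 distinct sets form the basis B.
Close under arbitrary unions to get τ_{X×Y}; counting gives |τ_{X×Y}| = 16.


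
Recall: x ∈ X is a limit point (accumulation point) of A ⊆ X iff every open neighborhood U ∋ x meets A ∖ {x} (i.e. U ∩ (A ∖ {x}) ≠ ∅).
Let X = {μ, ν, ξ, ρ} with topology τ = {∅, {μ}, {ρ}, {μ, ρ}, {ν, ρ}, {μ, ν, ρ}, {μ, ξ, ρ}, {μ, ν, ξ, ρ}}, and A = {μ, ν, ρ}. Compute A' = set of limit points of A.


A' = {ν, ξ}

For each x ∈ X, list the open sets U ∈ τ with x ∈ U, then check whether U ∩ (A ∖ {x}) ≠ ∅ for every such U.
  x = μ: open {μ} ∋ x has {μ} ∩ (A ∖ {μ}) = ∅, so x is NOT a limit point.
  x = ν: opens ∋ x are {ν, ρ}, {μ, ν, ρ}, {μ, ν, ξ, ρ}; each meets A ∖ {ν}, so x IS a limit point.
  x = ξ: opens ∋ x are {μ, ξ, ρ}, {μ, ν, ξ, ρ}; each meets A ∖ {ξ}, so x IS a limit point.
  x = ρ: open {ρ} ∋ x has {ρ} ∩ (A ∖ {ρ}) = ∅, so x is NOT a limit point.
Collecting: A' = {ν, ξ}.


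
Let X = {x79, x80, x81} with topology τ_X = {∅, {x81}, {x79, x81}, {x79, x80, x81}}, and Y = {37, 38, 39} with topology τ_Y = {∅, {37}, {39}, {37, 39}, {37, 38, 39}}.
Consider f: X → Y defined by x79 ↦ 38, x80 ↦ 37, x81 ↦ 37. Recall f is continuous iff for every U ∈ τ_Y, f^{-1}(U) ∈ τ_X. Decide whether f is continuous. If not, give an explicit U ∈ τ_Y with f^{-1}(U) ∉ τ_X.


f is NOT continuous.

Compute f^{-1}(U) for each U ∈ τ_Y:
  U = ∅: f^{-1}(U) = ∅ ∈ τ_X ✓.
  U = {37}: f^{-1}(U) = {x80, x81} ∉ τ_X ✗.
  U = {39}: f^{-1}(U) = ∅ ∈ τ_X ✓.
  U = {37, 39}: f^{-1}(U) = {x80, x81} ∉ τ_X ✗.
  U = {37, 38, 39}: f^{-1}(U) = {x79, x80, x81} ∈ τ_X ✓.
Found U = {37} with f^{-1}(U) = {x80, x81} not in τ_X. Therefore f is NOT continuous.


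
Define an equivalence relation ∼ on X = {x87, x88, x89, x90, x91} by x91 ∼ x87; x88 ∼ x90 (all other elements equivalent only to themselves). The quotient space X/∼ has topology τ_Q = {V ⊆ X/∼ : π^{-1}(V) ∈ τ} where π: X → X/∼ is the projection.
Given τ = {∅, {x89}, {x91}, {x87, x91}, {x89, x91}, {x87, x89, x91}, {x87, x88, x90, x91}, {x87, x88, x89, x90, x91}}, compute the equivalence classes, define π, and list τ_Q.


X/∼ = {[x87=x91], [x88=x90], [x89]}; |τ_Q| = 6.

Equivalence classes: [x87=x91], [x88=x90], [x89].
Quotient map π: X → X/∼ sends x87 ↦ [x87=x91], x88 ↦ [x88=x90], x89 ↦ [x89], x90 ↦ [x88=x90], x91 ↦ [x87=x91].
For each subset V ⊆ X/∼, compute π^{-1}(V) ⊆ X and check whether π^{-1}(V) ∈ τ. V is open in τ_Q iff π^{-1}(V) ∈ τ.
  V = {}: π^{-1}(V) = ∅ ∈ τ ✓.
  V = {[x87=x91]}: π^{-1}(V) = {x87, x91} ∈ τ ✓.
  V = {[x88=x90]}: π^{-1}(V) = {x88, x90} ∉ τ ✗.
  V = {[x87=x91], [x88=x90]}: π^{-1}(V) = {x87, x88, x90, x91} ∈ τ ✓.
  V = {[x89]}: π^{-1}(V) = {x89} ∈ τ ✓.
  V = {[x87=x91], [x89]}: π^{-1}(V) = {x87, x89, x91} ∈ τ ✓.
  V = {[x88=x90], [x89]}: π^{-1}(V) = {x88, x89, x90} ∉ τ ✗.
  V = {[x87=x91], [x88=x90], [x89]}: π^{-1}(V) = {x87, x88, x89, x90, x91} ∈ τ ✓.
Open sets in the quotient: τ_Q = {{}, {[x87=x91]}, {[x87=x91], [x88=x90]}, {[x89]}, {[x87=x91], [x89]}, {[x87=x91], [x88=x90], [x89]}} (6 elements).


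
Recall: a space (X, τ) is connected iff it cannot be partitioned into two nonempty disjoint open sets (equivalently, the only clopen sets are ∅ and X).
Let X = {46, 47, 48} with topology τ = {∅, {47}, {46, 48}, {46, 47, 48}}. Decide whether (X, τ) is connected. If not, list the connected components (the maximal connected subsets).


(X, τ) is disconnected; components = [{47}, {46, 48}].

Find clopen sets (U ∈ τ with X ∖ U ∈ τ):
  U = ∅, X ∖ U = {46, 47, 48} — both open, so U is clopen.
  U = {47}, X ∖ U = {46, 48} — both open, so U is clopen.
  U = {46, 48}, X ∖ U = {47} — both open, so U is clopen.
  U = {46, 47, 48}, X ∖ U = ∅ — both open, so U is clopen.
Nontrivial clopen(s) exist: e.g. {47}. So (X, τ) is disconnected.
Compute connected components by grouping points that agree on all clopens:
  component: {47}
  component: {46, 48}


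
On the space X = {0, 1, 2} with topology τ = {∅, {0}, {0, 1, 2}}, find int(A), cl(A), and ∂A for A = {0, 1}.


int(A) = {0}, cl(A) = {0, 1, 2}, ∂A = {1, 2}.

Closed sets in (X, τ) are complements of opens:
  closed(X, τ) = {∅, {1, 2}, {0, 1, 2}}.
int(A) = ⋃ {U ∈ τ : U ⊆ A}. Opens contained in A: ∅, {0}.
Taking the union of these: int(A) = {0}.
cl(A) = ⋂ {C closed : A ⊆ C}. Closed sets containing A: {0, 1, 2}.
Intersecting these: cl(A) = {0, 1, 2}.
∂A = cl(A) ∖ int(A) = {0, 1, 2} ∖ {0} = {1, 2}.


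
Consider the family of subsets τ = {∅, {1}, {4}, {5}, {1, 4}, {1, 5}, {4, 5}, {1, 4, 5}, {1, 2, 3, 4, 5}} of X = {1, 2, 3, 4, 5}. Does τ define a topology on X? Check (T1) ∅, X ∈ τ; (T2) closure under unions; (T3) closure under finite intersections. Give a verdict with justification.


τ IS a topology on X.

Axiom (T1): ∅ ∈ τ? Yes; X ∈ τ? Yes.
Axiom (T2/T3): check pairwise unions and intersections of members of τ.
All pairwise intersections and unions checked — each lies in τ. Therefore τ satisfies (T1), (T2), (T3): it IS a topology on X.


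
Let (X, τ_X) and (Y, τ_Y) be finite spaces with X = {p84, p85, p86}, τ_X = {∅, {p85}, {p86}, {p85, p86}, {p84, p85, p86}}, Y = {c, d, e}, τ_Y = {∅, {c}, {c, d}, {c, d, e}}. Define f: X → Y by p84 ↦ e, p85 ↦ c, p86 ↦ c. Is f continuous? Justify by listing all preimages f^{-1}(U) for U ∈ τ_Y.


f IS continuous.

Compute f^{-1}(U) for each U ∈ τ_Y:
  U = ∅: f^{-1}(U) = ∅ ∈ τ_X ✓.
  U = {c}: f^{-1}(U) = {p85, p86} ∈ τ_X ✓.
  U = {c, d}: f^{-1}(U) = {p85, p86} ∈ τ_X ✓.
  U = {c, d, e}: f^{-1}(U) = {p84, p85, p86} ∈ τ_X ✓.
Every preimage lies in τ_X, so f IS continuous.


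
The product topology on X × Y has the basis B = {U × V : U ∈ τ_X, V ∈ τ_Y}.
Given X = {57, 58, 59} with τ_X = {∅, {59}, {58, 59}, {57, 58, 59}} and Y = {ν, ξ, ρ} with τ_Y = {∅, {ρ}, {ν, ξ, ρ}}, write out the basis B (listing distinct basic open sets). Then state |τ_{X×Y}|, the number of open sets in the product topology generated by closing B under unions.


Basis B = {∅ × ∅, {59} × {ρ}, {58, 59} × {ρ}, {57, 58, 59} × {ρ}, {59} × {ν, ξ, ρ}, {58, 59} × {ν, ξ, ρ}, {57, 58, 59} × {ν, ξ, ρ}}; |τ_{X×Y}| = 10.

Enumerate products U × V with U ∈ τ_X, V ∈ τ_Y (deduplicated):
  ∅ × ∅ = {} (∅)
  {59} × {ρ} = {(59,ρ)}
  {58, 59} × {ρ} = {(58,ρ), (59,ρ)}
  {57, 58, 59} × {ρ} = {(57,ρ), (58,ρ), (59,ρ)}
  {59} × {ν, ξ, ρ} = {(59,ν), (59,ξ), (59,ρ)}
  {58, 59} × {ν, ξ, ρ} = {(58,ν), (58,ξ), (58,ρ), (59,ν), (59,ξ), (59,ρ)}
  {57, 58, 59} × {ν, ξ, ρ} = {(57,ν), (57,ξ), (57,ρ), (58,ν), (58,ξ), (58,ρ), (59,ν), (59,ξ), (59,ρ)}
These 7 distinct sets form the basis B.
Close under arbitrary unions to get τ_{X×Y}; counting gives |τ_{X×Y}| = 10.


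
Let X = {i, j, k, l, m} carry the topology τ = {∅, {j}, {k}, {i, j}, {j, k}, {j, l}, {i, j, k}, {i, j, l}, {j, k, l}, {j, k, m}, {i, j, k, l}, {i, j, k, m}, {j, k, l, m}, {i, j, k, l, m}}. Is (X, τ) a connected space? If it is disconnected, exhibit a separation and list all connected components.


(X, τ) is connected.

Find clopen sets (U ∈ τ with X ∖ U ∈ τ):
  U = ∅, X ∖ U = {i, j, k, l, m} — both open, so U is clopen.
  U = {i, j, k, l, m}, X ∖ U = ∅ — both open, so U is clopen.
Only trivial clopens (∅ and X) exist, so (X, τ) is connected.
Compute connected components by grouping points that agree on all clopens:
  component: {i, j, k, l, m}


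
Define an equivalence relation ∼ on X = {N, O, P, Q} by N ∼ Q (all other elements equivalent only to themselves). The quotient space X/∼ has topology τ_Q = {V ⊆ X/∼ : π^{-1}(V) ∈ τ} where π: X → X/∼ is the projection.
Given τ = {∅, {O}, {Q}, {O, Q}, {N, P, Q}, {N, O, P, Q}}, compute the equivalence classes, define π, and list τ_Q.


X/∼ = {[N=Q], [O], [P]}; |τ_Q| = 4.

Equivalence classes: [N=Q], [O], [P].
Quotient map π: X → X/∼ sends N ↦ [N=Q], O ↦ [O], P ↦ [P], Q ↦ [N=Q].
For each subset V ⊆ X/∼, compute π^{-1}(V) ⊆ X and check whether π^{-1}(V) ∈ τ. V is open in τ_Q iff π^{-1}(V) ∈ τ.
  V = {}: π^{-1}(V) = ∅ ∈ τ ✓.
  V = {[N=Q]}: π^{-1}(V) = {N, Q} ∉ τ ✗.
  V = {[O]}: π^{-1}(V) = {O} ∈ τ ✓.
  V = {[N=Q], [O]}: π^{-1}(V) = {N, O, Q} ∉ τ ✗.
  V = {[P]}: π^{-1}(V) = {P} ∉ τ ✗.
  V = {[N=Q], [P]}: π^{-1}(V) = {N, P, Q} ∈ τ ✓.
  V = {[O], [P]}: π^{-1}(V) = {O, P} ∉ τ ✗.
  V = {[N=Q], [O], [P]}: π^{-1}(V) = {N, O, P, Q} ∈ τ ✓.
Open sets in the quotient: τ_Q = {{}, {[O]}, {[N=Q], [P]}, {[N=Q], [O], [P]}} (4 elements).


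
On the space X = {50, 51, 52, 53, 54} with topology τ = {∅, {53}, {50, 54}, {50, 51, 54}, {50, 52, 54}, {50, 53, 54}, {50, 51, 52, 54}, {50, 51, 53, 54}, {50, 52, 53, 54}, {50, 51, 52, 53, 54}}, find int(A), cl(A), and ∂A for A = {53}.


int(A) = {53}, cl(A) = {53}, ∂A = ∅.

Closed sets in (X, τ) are complements of opens:
  closed(X, τ) = {∅, {51}, {52}, {53}, {51, 52}, {51, 53}, {52, 53}, {51, 52, 53}, {50, 51, 52, 54}, {50, 51, 52, 53, 54}}.
int(A) = ⋃ {U ∈ τ : U ⊆ A}. Opens contained in A: ∅, {53}.
Taking the union of these: int(A) = {53}.
cl(A) = ⋂ {C closed : A ⊆ C}. Closed sets containing A: {53}, {51, 53}, {52, 53}, {51, 52, 53}, {50, 51, 52, 53, 54}.
Intersecting these: cl(A) = {53}.
∂A = cl(A) ∖ int(A) = {53} ∖ {53} = ∅.


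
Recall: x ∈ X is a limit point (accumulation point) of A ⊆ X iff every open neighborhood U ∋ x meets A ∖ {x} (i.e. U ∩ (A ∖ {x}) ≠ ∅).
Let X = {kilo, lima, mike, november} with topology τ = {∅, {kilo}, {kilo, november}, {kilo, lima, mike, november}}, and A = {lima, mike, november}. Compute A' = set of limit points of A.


A' = {lima, mike}

For each x ∈ X, list the open sets U ∈ τ with x ∈ U, then check whether U ∩ (A ∖ {x}) ≠ ∅ for every such U.
  x = kilo: open {kilo} ∋ x has {kilo} ∩ (A ∖ {kilo}) = ∅, so x is NOT a limit point.
  x = lima: opens ∋ x are {kilo, lima, mike, november}; each meets A ∖ {lima}, so x IS a limit point.
  x = mike: opens ∋ x are {kilo, lima, mike, november}; each meets A ∖ {mike}, so x IS a limit point.
  x = november: open {kilo, november} ∋ x has {kilo, november} ∩ (A ∖ {november}) = ∅, so x is NOT a limit point.
Collecting: A' = {lima, mike}.


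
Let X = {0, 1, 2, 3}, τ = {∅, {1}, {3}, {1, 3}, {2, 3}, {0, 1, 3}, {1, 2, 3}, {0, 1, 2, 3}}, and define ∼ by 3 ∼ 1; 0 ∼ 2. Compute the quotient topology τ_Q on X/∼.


X/∼ = {[0=2], [1=3]}; |τ_Q| = 3.

Equivalence classes: [0=2], [1=3].
Quotient map π: X → X/∼ sends 0 ↦ [0=2], 1 ↦ [1=3], 2 ↦ [0=2], 3 ↦ [1=3].
For each subset V ⊆ X/∼, compute π^{-1}(V) ⊆ X and check whether π^{-1}(V) ∈ τ. V is open in τ_Q iff π^{-1}(V) ∈ τ.
  V = {}: π^{-1}(V) = ∅ ∈ τ ✓.
  V = {[0=2]}: π^{-1}(V) = {0, 2} ∉ τ ✗.
  V = {[1=3]}: π^{-1}(V) = {1, 3} ∈ τ ✓.
  V = {[0=2], [1=3]}: π^{-1}(V) = {0, 1, 2, 3} ∈ τ ✓.
Open sets in the quotient: τ_Q = {{}, {[1=3]}, {[0=2], [1=3]}} (3 elements).


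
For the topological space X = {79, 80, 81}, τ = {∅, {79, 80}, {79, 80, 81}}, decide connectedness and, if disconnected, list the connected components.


(X, τ) is connected.

Find clopen sets (U ∈ τ with X ∖ U ∈ τ):
  U = ∅, X ∖ U = {79, 80, 81} — both open, so U is clopen.
  U = {79, 80, 81}, X ∖ U = ∅ — both open, so U is clopen.
Only trivial clopens (∅ and X) exist, so (X, τ) is connected.
Compute connected components by grouping points that agree on all clopens:
  component: {79, 80, 81}


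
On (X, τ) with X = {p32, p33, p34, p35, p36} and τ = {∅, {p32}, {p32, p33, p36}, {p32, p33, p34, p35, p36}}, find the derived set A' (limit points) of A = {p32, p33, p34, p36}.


A' = {p33, p34, p35, p36}

For each x ∈ X, list the open sets U ∈ τ with x ∈ U, then check whether U ∩ (A ∖ {x}) ≠ ∅ for every such U.
  x = p32: open {p32} ∋ x has {p32} ∩ (A ∖ {p32}) = ∅, so x is NOT a limit point.
  x = p33: opens ∋ x are {p32, p33, p36}, {p32, p33, p34, p35, p36}; each meets A ∖ {p33}, so x IS a limit point.
  x = p34: opens ∋ x are {p32, p33, p34, p35, p36}; each meets A ∖ {p34}, so x IS a limit point.
  x = p35: opens ∋ x are {p32, p33, p34, p35, p36}; each meets A ∖ {p35}, so x IS a limit point.
  x = p36: opens ∋ x are {p32, p33, p36}, {p32, p33, p34, p35, p36}; each meets A ∖ {p36}, so x IS a limit point.
Collecting: A' = {p33, p34, p35, p36}.
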